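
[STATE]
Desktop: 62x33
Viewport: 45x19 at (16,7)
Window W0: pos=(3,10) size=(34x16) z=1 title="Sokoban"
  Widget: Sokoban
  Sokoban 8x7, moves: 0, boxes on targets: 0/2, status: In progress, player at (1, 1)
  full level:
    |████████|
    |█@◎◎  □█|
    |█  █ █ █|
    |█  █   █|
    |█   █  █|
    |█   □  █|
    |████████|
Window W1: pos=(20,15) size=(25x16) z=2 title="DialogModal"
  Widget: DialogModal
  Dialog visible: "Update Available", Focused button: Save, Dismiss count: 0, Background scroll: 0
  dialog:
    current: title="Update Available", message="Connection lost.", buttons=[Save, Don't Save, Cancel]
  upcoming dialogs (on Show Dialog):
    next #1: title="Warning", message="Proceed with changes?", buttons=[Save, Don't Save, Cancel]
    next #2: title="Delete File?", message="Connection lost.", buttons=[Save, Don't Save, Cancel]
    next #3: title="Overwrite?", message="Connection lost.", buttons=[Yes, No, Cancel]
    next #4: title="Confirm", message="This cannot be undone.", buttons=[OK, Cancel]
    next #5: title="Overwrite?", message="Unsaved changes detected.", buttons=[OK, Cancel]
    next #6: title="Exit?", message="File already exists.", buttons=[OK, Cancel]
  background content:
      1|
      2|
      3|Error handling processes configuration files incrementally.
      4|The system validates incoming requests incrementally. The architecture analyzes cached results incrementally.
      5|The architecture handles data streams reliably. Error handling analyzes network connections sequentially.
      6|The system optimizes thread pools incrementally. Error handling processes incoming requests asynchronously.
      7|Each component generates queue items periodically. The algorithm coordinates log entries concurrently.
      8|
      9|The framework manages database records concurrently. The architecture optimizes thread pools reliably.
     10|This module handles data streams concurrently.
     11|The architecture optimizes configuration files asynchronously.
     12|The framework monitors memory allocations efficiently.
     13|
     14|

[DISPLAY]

                                             
                                             
                                             
━━━━━━━━━━━━━━━━━━━━┓                        
                    ┃                        
────────────────────┨                        
                    ┃                        
                    ┃                        
    ┏━━━━━━━━━━━━━━━━━━━━━━━┓                
    ┃ DialogModal           ┃                
    ┠───────────────────────┨                
    ┃                       ┃                
    ┃                       ┃                
2   ┃Error handling processe┃                
    ┃Th┌─────────────────┐in┃                
    ┃Th│ Update Available│le┃                
    ┃Th│ Connection lost.│th┃                
    ┃Ea│[Save]  Don't Sav│te┃                
━━━━┃  └─────────────────┘  ┃                


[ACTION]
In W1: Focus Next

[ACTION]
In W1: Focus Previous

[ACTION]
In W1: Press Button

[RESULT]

                                             
                                             
                                             
━━━━━━━━━━━━━━━━━━━━┓                        
                    ┃                        
────────────────────┨                        
                    ┃                        
                    ┃                        
    ┏━━━━━━━━━━━━━━━━━━━━━━━┓                
    ┃ DialogModal           ┃                
    ┠───────────────────────┨                
    ┃                       ┃                
    ┃                       ┃                
2   ┃Error handling processe┃                
    ┃The system validates in┃                
    ┃The architecture handle┃                
    ┃The system optimizes th┃                
    ┃Each component generate┃                
━━━━┃                       ┃                


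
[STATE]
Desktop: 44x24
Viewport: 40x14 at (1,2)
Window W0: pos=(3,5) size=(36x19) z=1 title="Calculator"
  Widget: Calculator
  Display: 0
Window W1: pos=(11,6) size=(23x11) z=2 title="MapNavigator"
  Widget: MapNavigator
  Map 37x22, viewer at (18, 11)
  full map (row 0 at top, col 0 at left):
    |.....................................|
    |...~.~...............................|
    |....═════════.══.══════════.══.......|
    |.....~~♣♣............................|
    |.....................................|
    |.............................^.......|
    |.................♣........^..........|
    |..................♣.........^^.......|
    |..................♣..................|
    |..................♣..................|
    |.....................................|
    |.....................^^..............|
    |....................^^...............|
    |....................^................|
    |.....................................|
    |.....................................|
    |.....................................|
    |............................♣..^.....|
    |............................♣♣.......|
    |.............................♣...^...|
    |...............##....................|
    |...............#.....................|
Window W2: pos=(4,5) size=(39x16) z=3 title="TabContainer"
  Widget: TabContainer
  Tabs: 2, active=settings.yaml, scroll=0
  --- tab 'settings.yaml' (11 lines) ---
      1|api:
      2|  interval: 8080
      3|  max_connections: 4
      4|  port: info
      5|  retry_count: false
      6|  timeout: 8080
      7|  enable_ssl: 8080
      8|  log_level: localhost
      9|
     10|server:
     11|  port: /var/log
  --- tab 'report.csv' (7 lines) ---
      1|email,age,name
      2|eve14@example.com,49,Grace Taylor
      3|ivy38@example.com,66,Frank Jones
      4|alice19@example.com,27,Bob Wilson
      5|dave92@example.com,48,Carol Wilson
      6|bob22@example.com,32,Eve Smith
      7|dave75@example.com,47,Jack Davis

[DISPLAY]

                                        
                                        
                                        
  ┏┏━━━━━━━━━━━━━━━━━━━━━━━━━━━━━━━━━━━━
  ┃┃ TabContainer                       
  ┠┠────────────────────────────────────
  ┃┃[settings.yaml]│ report.csv         
  ┃┃────────────────────────────────────
  ┃┃api:                                
  ┃┃  interval: 8080                    
  ┃┃  max_connections: 4                
  ┃┃  port: info                        
  ┃┃  retry_count: false                
  ┃┃  timeout: 8080                     


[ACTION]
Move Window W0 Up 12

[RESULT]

  ┠──────────────────────────────────┨  
  ┃                                 0┃  
  ┃┌───┬───┬───┬───┐                 ┃  
  ┃┏━━━━━━━━━━━━━━━━━━━━━━━━━━━━━━━━━━━━
  ┃┃ TabContainer                       
  ┃┠────────────────────────────────────
  ┃┃[settings.yaml]│ report.csv         
  ┃┃────────────────────────────────────
  ┃┃api:                                
  ┃┃  interval: 8080                    
  ┃┃  max_connections: 4                
  ┃┃  port: info                        
  ┃┃  retry_count: false                
  ┃┃  timeout: 8080                     


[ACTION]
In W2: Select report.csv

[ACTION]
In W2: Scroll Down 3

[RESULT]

  ┠──────────────────────────────────┨  
  ┃                                 0┃  
  ┃┌───┬───┬───┬───┐                 ┃  
  ┃┏━━━━━━━━━━━━━━━━━━━━━━━━━━━━━━━━━━━━
  ┃┃ TabContainer                       
  ┃┠────────────────────────────────────
  ┃┃ settings.yaml │[report.csv]        
  ┃┃────────────────────────────────────
  ┃┃alice19@example.com,27,Bob Wilson   
  ┃┃dave92@example.com,48,Carol Wilson  
  ┃┃bob22@example.com,32,Eve Smith      
  ┃┃dave75@example.com,47,Jack Davis    
  ┃┃                                    
  ┃┃                                    


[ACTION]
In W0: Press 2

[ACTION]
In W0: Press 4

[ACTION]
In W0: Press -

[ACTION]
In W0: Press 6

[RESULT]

  ┠──────────────────────────────────┨  
  ┃                                 6┃  
  ┃┌───┬───┬───┬───┐                 ┃  
  ┃┏━━━━━━━━━━━━━━━━━━━━━━━━━━━━━━━━━━━━
  ┃┃ TabContainer                       
  ┃┠────────────────────────────────────
  ┃┃ settings.yaml │[report.csv]        
  ┃┃────────────────────────────────────
  ┃┃alice19@example.com,27,Bob Wilson   
  ┃┃dave92@example.com,48,Carol Wilson  
  ┃┃bob22@example.com,32,Eve Smith      
  ┃┃dave75@example.com,47,Jack Davis    
  ┃┃                                    
  ┃┃                                    


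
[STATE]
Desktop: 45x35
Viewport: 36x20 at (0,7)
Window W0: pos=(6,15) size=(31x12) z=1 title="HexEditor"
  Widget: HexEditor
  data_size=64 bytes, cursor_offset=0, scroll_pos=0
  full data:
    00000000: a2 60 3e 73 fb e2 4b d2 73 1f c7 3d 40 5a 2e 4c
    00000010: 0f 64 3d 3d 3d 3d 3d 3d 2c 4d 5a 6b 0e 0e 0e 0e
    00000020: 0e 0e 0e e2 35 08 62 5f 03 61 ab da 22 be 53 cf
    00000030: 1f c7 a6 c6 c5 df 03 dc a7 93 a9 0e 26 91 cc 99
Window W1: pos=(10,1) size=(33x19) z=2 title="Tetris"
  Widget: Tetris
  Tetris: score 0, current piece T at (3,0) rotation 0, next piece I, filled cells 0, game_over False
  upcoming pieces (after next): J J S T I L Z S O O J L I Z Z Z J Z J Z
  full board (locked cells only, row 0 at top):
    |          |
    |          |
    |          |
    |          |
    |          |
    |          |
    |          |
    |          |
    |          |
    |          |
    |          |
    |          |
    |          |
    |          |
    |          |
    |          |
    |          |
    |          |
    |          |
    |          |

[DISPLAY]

          ┃          │              
          ┃          │              
          ┃          │              
          ┃          │Score:        
          ┃          │0             
          ┃          │              
          ┃          │              
          ┃          │              
      ┏━━━┃          │              
      ┃ He┃          │              
      ┠───┃          │              
      ┃000┃          │              
      ┃000┗━━━━━━━━━━━━━━━━━━━━━━━━━
      ┃00000020  0e 0e 0e e2 35 08 6
      ┃00000030  1f c7 a6 c6 c5 df 0
      ┃                             
      ┃                             
      ┃                             
      ┃                             
      ┗━━━━━━━━━━━━━━━━━━━━━━━━━━━━━


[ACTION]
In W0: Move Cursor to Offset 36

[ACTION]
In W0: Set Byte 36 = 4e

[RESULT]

          ┃          │              
          ┃          │              
          ┃          │              
          ┃          │Score:        
          ┃          │0             
          ┃          │              
          ┃          │              
          ┃          │              
      ┏━━━┃          │              
      ┃ He┃          │              
      ┠───┃          │              
      ┃000┃          │              
      ┃000┗━━━━━━━━━━━━━━━━━━━━━━━━━
      ┃00000020  0e 0e 0e e2 4E 08 6
      ┃00000030  1f c7 a6 c6 c5 df 0
      ┃                             
      ┃                             
      ┃                             
      ┃                             
      ┗━━━━━━━━━━━━━━━━━━━━━━━━━━━━━


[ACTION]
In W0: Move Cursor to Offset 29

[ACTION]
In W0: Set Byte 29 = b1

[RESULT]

          ┃          │              
          ┃          │              
          ┃          │              
          ┃          │Score:        
          ┃          │0             
          ┃          │              
          ┃          │              
          ┃          │              
      ┏━━━┃          │              
      ┃ He┃          │              
      ┠───┃          │              
      ┃000┃          │              
      ┃000┗━━━━━━━━━━━━━━━━━━━━━━━━━
      ┃00000020  0e 0e 0e e2 4e 08 6
      ┃00000030  1f c7 a6 c6 c5 df 0
      ┃                             
      ┃                             
      ┃                             
      ┃                             
      ┗━━━━━━━━━━━━━━━━━━━━━━━━━━━━━


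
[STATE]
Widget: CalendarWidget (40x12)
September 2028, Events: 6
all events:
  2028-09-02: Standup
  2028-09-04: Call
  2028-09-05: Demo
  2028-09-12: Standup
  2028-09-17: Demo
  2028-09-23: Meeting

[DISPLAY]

             September 2028             
Mo Tu We Th Fr Sa Su                    
             1  2*  3                   
 4*  5*  6  7  8  9 10                  
11 12* 13 14 15 16 17*                  
18 19 20 21 22 23* 24                   
25 26 27 28 29 30                       
                                        
                                        
                                        
                                        
                                        


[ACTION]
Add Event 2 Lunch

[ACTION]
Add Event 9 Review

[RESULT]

             September 2028             
Mo Tu We Th Fr Sa Su                    
             1  2*  3                   
 4*  5*  6  7  8  9* 10                 
11 12* 13 14 15 16 17*                  
18 19 20 21 22 23* 24                   
25 26 27 28 29 30                       
                                        
                                        
                                        
                                        
                                        


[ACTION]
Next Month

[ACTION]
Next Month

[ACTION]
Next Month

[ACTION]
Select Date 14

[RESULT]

             December 2028              
Mo Tu We Th Fr Sa Su                    
             1  2  3                    
 4  5  6  7  8  9 10                    
11 12 13 [14] 15 16 17                  
18 19 20 21 22 23 24                    
25 26 27 28 29 30 31                    
                                        
                                        
                                        
                                        
                                        


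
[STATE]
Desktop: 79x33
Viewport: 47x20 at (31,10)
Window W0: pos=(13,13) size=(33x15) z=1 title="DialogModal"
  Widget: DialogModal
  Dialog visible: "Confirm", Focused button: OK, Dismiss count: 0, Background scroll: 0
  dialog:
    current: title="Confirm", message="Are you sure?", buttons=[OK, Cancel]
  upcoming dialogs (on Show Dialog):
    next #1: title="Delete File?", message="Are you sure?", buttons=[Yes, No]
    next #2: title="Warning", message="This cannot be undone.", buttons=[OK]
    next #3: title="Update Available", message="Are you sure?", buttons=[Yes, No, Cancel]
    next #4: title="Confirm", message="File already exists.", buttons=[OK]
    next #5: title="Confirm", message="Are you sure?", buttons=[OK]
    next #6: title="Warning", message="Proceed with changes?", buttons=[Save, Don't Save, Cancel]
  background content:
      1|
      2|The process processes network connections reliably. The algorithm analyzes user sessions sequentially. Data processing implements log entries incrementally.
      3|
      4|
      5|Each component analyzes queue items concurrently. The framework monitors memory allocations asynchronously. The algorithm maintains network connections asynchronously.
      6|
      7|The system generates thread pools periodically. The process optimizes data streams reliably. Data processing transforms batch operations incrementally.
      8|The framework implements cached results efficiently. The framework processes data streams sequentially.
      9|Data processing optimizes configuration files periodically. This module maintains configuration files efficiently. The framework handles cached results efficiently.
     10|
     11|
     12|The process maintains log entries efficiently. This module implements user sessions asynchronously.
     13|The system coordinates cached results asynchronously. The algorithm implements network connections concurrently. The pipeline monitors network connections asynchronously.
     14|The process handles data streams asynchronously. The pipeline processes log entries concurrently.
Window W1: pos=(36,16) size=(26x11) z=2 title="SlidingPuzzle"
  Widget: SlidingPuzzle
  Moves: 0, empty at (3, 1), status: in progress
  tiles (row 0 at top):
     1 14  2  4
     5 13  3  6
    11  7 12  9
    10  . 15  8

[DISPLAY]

                                               
                                               
                                               
━━━━━━━━━━━━━━┓                                
              ┃                                
──────────────┨                                
     ┏━━━━━━━━━━━━━━━━━━━━━━━━┓                
sses ┃ SlidingPuzzle          ┃                
     ┠────────────────────────┨                
─────┃┌────┬────┬────┬────┐   ┃                
rm   ┃│  1 │ 14 │  2 │  4 │   ┃                
sure?┃├────┼────┼────┼────┤   ┃                
ncel ┃│  5 │ 13 │  3 │  6 │   ┃                
─────┃├────┼────┼────┼────┤   ┃                
ptimi┃│ 11 │  7 │ 12 │  9 │   ┃                
     ┃├────┼────┼────┼────┤   ┃                
     ┗━━━━━━━━━━━━━━━━━━━━━━━━┛                
━━━━━━━━━━━━━━┛                                
                                               
                                               


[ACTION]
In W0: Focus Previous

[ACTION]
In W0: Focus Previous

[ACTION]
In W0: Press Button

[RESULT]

                                               
                                               
                                               
━━━━━━━━━━━━━━┓                                
              ┃                                
──────────────┨                                
     ┏━━━━━━━━━━━━━━━━━━━━━━━━┓                
sses ┃ SlidingPuzzle          ┃                
     ┠────────────────────────┨                
     ┃┌────┬────┬────┬────┐   ┃                
alyze┃│  1 │ 14 │  2 │  4 │   ┃                
     ┃├────┼────┼────┼────┤   ┃                
tes t┃│  5 │ 13 │  3 │  6 │   ┃                
lemen┃├────┼────┼────┼────┤   ┃                
ptimi┃│ 11 │  7 │ 12 │  9 │   ┃                
     ┃├────┼────┼────┼────┤   ┃                
     ┗━━━━━━━━━━━━━━━━━━━━━━━━┛                
━━━━━━━━━━━━━━┛                                
                                               
                                               


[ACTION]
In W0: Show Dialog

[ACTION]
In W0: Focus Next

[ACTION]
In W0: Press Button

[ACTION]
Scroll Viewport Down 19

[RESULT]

━━━━━━━━━━━━━━┓                                
              ┃                                
──────────────┨                                
     ┏━━━━━━━━━━━━━━━━━━━━━━━━┓                
sses ┃ SlidingPuzzle          ┃                
     ┠────────────────────────┨                
     ┃┌────┬────┬────┬────┐   ┃                
alyze┃│  1 │ 14 │  2 │  4 │   ┃                
     ┃├────┼────┼────┼────┤   ┃                
tes t┃│  5 │ 13 │  3 │  6 │   ┃                
lemen┃├────┼────┼────┼────┤   ┃                
ptimi┃│ 11 │  7 │ 12 │  9 │   ┃                
     ┃├────┼────┼────┼────┤   ┃                
     ┗━━━━━━━━━━━━━━━━━━━━━━━━┛                
━━━━━━━━━━━━━━┛                                
                                               
                                               
                                               
                                               
                                               


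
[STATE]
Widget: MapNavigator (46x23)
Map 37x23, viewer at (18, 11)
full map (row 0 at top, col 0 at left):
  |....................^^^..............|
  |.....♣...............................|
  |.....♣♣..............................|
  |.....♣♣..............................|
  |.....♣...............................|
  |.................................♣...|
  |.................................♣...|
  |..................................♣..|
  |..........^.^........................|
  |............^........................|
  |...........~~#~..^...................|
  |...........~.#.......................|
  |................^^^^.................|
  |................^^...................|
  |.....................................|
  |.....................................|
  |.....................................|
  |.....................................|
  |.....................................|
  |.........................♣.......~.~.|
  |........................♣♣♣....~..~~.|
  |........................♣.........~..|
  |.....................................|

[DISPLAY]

     ....................^^^..............    
     .....♣...............................    
     .....♣♣..............................    
     .....♣♣..............................    
     .....♣...............................    
     .................................♣...    
     .................................♣...    
     ..................................♣..    
     ..........^.^........................    
     ............^........................    
     ...........~~#~..^...................    
     ...........~.#....@..................    
     ................^^^^.................    
     ................^^...................    
     .....................................    
     .....................................    
     .....................................    
     .....................................    
     .....................................    
     .........................♣.......~.~.    
     ........................♣♣♣....~..~~.    
     ........................♣.........~..    
     .....................................    


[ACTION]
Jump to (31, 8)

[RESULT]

                                              
                                              
                                              
............^^^..............                 
.............................                 
.............................                 
.............................                 
.............................                 
.........................♣...                 
.........................♣...                 
..........................♣..                 
..^.^..................@.....                 
....^........................                 
...~~#~..^...................                 
...~.#.......................                 
........^^^^.................                 
........^^...................                 
.............................                 
.............................                 
.............................                 
.............................                 
.............................                 
.................♣.......~.~.                 


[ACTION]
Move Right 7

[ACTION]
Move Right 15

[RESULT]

                                              
                                              
                                              
.......^^^..............                      
........................                      
........................                      
........................                      
........................                      
....................♣...                      
....................♣...                      
.....................♣..                      
.......................@                      
........................                      
#~..^...................                      
#.......................                      
...^^^^.................                      
...^^...................                      
........................                      
........................                      
........................                      
........................                      
........................                      
............♣.......~.~.                      


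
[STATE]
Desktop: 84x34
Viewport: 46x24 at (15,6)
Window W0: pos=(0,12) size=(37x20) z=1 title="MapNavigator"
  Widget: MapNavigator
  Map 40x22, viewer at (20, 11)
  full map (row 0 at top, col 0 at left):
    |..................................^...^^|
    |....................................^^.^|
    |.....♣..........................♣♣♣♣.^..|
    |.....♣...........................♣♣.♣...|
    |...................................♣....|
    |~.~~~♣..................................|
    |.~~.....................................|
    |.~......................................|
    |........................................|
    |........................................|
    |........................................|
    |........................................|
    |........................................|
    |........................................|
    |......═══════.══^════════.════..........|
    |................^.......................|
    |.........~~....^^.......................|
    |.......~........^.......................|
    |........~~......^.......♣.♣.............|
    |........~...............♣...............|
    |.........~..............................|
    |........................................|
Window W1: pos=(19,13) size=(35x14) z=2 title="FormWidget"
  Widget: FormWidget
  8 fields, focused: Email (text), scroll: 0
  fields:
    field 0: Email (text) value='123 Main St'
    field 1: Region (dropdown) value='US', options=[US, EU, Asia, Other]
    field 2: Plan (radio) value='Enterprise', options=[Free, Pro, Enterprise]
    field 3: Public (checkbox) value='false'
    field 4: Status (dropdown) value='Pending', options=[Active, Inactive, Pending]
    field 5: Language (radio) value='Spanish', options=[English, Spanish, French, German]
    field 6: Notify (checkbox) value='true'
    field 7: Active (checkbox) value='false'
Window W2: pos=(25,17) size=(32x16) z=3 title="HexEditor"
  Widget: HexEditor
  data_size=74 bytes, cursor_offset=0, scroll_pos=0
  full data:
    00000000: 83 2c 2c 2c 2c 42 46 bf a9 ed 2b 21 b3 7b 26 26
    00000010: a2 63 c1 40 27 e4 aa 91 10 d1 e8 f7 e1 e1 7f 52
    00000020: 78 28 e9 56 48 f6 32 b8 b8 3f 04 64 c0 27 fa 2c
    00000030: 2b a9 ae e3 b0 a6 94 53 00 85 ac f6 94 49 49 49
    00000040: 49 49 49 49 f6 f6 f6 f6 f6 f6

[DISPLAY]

                                              
                                              
                                              
                                              
                                              
                                              
━━━━━━━━━━━━━━━━━━━━━┓                        
    ┏━━━━━━━━━━━━━━━━━━━━━━━━━━━━━━━━━┓       
────┃ FormWidget                      ┃       
....┠─────────────────────────────────┨       
....┃> Email:      [123 Main St      ]┃       
....┃  Reg┏━━━━━━━━━━━━━━━━━━━━━━━━━━━━━━┓    
....┃  Pla┃ HexEditor                    ┃    
....┃  Pub┠──────────────────────────────┨    
....┃  Sta┃00000000  83 2c 2c 2c 2c 42 46┃    
....┃  Lan┃00000010  a2 63 c1 40 27 e4 aa┃    
....┃  Not┃00000020  78 28 e9 56 48 f6 32┃    
...@┃  Act┃00000030  2b a9 ae e3 b0 a6 94┃    
....┃     ┃00000040  49 49 49 49 f6 f6 f6┃    
....┃     ┃                              ┃    
════┗━━━━━┃                              ┃    
..........┃                              ┃    
..........┃                              ┃    
..........┃                              ┃    


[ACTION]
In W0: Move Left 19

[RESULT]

                                              
                                              
                                              
                                              
                                              
                                              
━━━━━━━━━━━━━━━━━━━━━┓                        
    ┏━━━━━━━━━━━━━━━━━━━━━━━━━━━━━━━━━┓       
────┃ FormWidget                      ┃       
  ..┠─────────────────────────────────┨       
  ..┃> Email:      [123 Main St      ]┃       
  ~.┃  Reg┏━━━━━━━━━━━━━━━━━━━━━━━━━━━━━━┓    
  .~┃  Pla┃ HexEditor                    ┃    
  .~┃  Pub┠──────────────────────────────┨    
  ..┃  Sta┃00000000  83 2c 2c 2c 2c 42 46┃    
  ..┃  Lan┃00000010  a2 63 c1 40 27 e4 aa┃    
  ..┃  Not┃00000020  78 28 e9 56 48 f6 32┃    
  .@┃  Act┃00000030  2b a9 ae e3 b0 a6 94┃    
  ..┃     ┃00000040  49 49 49 49 f6 f6 f6┃    
  ..┃     ┃                              ┃    
  ..┗━━━━━┃                              ┃    
  ........┃                              ┃    
  ........┃                              ┃    
  .......~┃                              ┃    


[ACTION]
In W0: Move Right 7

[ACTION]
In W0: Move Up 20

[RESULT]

                                              
                                              
                                              
                                              
                                              
                                              
━━━━━━━━━━━━━━━━━━━━━┓                        
    ┏━━━━━━━━━━━━━━━━━━━━━━━━━━━━━━━━━┓       
────┃ FormWidget                      ┃       
    ┠─────────────────────────────────┨       
    ┃> Email:      [123 Main St      ]┃       
    ┃  Reg┏━━━━━━━━━━━━━━━━━━━━━━━━━━━━━━┓    
    ┃  Pla┃ HexEditor                    ┃    
    ┃  Pub┠──────────────────────────────┨    
    ┃  Sta┃00000000  83 2c 2c 2c 2c 42 46┃    
    ┃  Lan┃00000010  a2 63 c1 40 27 e4 aa┃    
    ┃  Not┃00000020  78 28 e9 56 48 f6 32┃    
...@┃  Act┃00000030  2b a9 ae e3 b0 a6 94┃    
....┃     ┃00000040  49 49 49 49 f6 f6 f6┃    
♣...┃     ┃                              ┃    
♣...┗━━━━━┃                              ┃    
..........┃                              ┃    
♣.........┃                              ┃    
..........┃                              ┃    


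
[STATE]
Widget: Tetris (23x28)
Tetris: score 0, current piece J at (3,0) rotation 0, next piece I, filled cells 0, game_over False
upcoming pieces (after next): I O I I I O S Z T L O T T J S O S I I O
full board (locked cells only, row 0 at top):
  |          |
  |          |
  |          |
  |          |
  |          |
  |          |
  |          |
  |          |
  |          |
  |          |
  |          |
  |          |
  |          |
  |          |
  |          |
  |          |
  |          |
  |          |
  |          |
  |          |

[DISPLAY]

   █      │Next:       
   ███    │████        
          │            
          │            
          │            
          │            
          │Score:      
          │0           
          │            
          │            
          │            
          │            
          │            
          │            
          │            
          │            
          │            
          │            
          │            
          │            
          │            
          │            
          │            
          │            
          │            
          │            
          │            
          │            


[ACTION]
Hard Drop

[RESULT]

   ████   │Next:       
          │████        
          │            
          │            
          │            
          │            
          │Score:      
          │0           
          │            
          │            
          │            
          │            
          │            
          │            
          │            
          │            
          │            
          │            
   █      │            
   ███    │            
          │            
          │            
          │            
          │            
          │            
          │            
          │            
          │            


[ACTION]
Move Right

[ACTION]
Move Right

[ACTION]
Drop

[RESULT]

          │Next:       
     ████ │████        
          │            
          │            
          │            
          │            
          │Score:      
          │0           
          │            
          │            
          │            
          │            
          │            
          │            
          │            
          │            
          │            
          │            
   █      │            
   ███    │            
          │            
          │            
          │            
          │            
          │            
          │            
          │            
          │            


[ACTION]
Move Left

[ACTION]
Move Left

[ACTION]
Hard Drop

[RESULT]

   ████   │Next:       
          │▓▓          
          │▓▓          
          │            
          │            
          │            
          │Score:      
          │0           
          │            
          │            
          │            
          │            
          │            
          │            
          │            
          │            
          │            
   ████   │            
   █      │            
   ███    │            
          │            
          │            
          │            
          │            
          │            
          │            
          │            
          │            


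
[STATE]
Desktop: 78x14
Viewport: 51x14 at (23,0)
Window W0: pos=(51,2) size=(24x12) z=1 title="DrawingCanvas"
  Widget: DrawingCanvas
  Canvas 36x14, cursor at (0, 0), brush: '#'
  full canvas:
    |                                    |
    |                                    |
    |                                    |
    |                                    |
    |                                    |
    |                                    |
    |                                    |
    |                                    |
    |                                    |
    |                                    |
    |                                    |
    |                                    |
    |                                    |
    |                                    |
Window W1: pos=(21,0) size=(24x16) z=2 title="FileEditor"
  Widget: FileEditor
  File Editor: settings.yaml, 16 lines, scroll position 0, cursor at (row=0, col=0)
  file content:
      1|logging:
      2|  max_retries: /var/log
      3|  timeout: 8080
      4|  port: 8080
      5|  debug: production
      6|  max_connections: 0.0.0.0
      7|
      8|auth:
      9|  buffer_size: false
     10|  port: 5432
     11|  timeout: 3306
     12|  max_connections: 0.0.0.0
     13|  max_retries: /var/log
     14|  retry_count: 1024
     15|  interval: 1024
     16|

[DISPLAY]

━━━━━━━━━━━━━━━━━━━━━┓                             
FileEditor           ┃                             
─────────────────────┨      ┏━━━━━━━━━━━━━━━━━━━━━━
ogging:             ▲┃      ┃ DrawingCanvas        
 max_retries: /var/l█┃      ┠──────────────────────
 timeout: 8080      ░┃      ┃+                     
 port: 8080         ░┃      ┃                      
 debug: production  ░┃      ┃                      
 max_connections: 0.░┃      ┃                      
                    ░┃      ┃                      
uth:                ░┃      ┃                      
 buffer_size: false ░┃      ┃                      
 port: 5432         ░┃      ┃                      
 timeout: 3306      ░┃      ┗━━━━━━━━━━━━━━━━━━━━━━


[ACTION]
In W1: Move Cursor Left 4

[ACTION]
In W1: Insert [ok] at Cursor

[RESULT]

━━━━━━━━━━━━━━━━━━━━━┓                             
FileEditor           ┃                             
─────────────────────┨      ┏━━━━━━━━━━━━━━━━━━━━━━
k█ogging:           ▲┃      ┃ DrawingCanvas        
 max_retries: /var/l█┃      ┠──────────────────────
 timeout: 8080      ░┃      ┃+                     
 port: 8080         ░┃      ┃                      
 debug: production  ░┃      ┃                      
 max_connections: 0.░┃      ┃                      
                    ░┃      ┃                      
uth:                ░┃      ┃                      
 buffer_size: false ░┃      ┃                      
 port: 5432         ░┃      ┃                      
 timeout: 3306      ░┃      ┗━━━━━━━━━━━━━━━━━━━━━━


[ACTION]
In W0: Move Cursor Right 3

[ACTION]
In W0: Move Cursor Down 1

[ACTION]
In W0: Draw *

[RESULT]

━━━━━━━━━━━━━━━━━━━━━┓                             
FileEditor           ┃                             
─────────────────────┨      ┏━━━━━━━━━━━━━━━━━━━━━━
k█ogging:           ▲┃      ┃ DrawingCanvas        
 max_retries: /var/l█┃      ┠──────────────────────
 timeout: 8080      ░┃      ┃                      
 port: 8080         ░┃      ┃   *                  
 debug: production  ░┃      ┃                      
 max_connections: 0.░┃      ┃                      
                    ░┃      ┃                      
uth:                ░┃      ┃                      
 buffer_size: false ░┃      ┃                      
 port: 5432         ░┃      ┃                      
 timeout: 3306      ░┃      ┗━━━━━━━━━━━━━━━━━━━━━━
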